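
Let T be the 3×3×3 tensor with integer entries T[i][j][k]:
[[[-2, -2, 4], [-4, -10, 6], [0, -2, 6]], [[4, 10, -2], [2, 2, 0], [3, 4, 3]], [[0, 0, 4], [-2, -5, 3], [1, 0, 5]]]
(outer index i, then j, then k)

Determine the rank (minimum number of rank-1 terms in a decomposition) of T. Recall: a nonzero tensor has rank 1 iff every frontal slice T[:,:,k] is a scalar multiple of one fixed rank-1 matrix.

3

Lower bound: the mode-2 unfolding of T (rows indexed by j, columns by (i,k) = (0,0), (0,1), (0,2), (1,0), (1,1), (1,2), (2,0), (2,1), (2,2)) is [[-2, -2, 4, 4, 10, -2, 0, 0, 4], [-4, -10, 6, 2, 2, 0, -2, -5, 3], [0, -2, 6, 3, 4, 3, 1, 0, 5]].
There the 3×3 minor on rows j ∈ {0, 1, 2}, columns (i,k) ∈ {(0,0), (0,1), (0,2)} is det [[-2, -2, 4], [-4, -10, 6], [0, -2, 6]] = 80 ≠ 0, so this unfolding has rank ≥ 3; CP rank is at least every unfolding rank, so rank(T) ≥ 3. (This is only a lower bound: in general the CP rank may exceed every unfolding rank, so we still need to exhibit 3 rank-1 terms summing to T.)
Upper bound: T is a sum of 3 rank-1 terms, T = [1, 1, 1] (x) [1, 0, 1] (x) [2, 2, 4] + [2, -1, 1] (x) [2, 2, 1] (x) [-1, -2, 1] + [2, 2, 1] (x) [2, -1, 0] (x) [0, 1, -1] (one valid choice — decompositions are not unique — normalised so each a, b is primitive with positive first nonzero entry; check it by expanding all entries), so rank(T) ≤ 3.
These bounds meet, so rank(T) = 3.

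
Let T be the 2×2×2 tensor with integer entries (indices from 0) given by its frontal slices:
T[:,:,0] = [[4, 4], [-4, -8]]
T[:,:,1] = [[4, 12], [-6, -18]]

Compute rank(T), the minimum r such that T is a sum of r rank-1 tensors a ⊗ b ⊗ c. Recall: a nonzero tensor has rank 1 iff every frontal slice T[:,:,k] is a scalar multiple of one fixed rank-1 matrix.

2

Lower bound: the mode-1 unfolding of T (rows indexed by i, columns by (j,k) = (0,0), (0,1), (1,0), (1,1)) is [[4, 4, 4, 12], [-4, -6, -8, -18]].
There the 2×2 minor on rows i ∈ {0, 1}, columns (j,k) ∈ {(0,0), (0,1)} is det [[4, 4], [-4, -6]] = -8 ≠ 0, so this unfolding has rank ≥ 2; CP rank is at least every unfolding rank, so rank(T) ≥ 2. (This is only a lower bound: in general the CP rank may exceed every unfolding rank, so we still need to exhibit 2 rank-1 terms summing to T.)
Upper bound — finding two terms. Write S_k = T[:,:,k] for the frontal slices: S₀ = [[4, 4], [-4, -8]], S₁ = [[4, 12], [-6, -18]].
If T = a₁ ⊗ b₁ ⊗ c₁ + a₂ ⊗ b₂ ⊗ c₂ then each S_k = c₁[k]·a₁b₁ᵀ + c₂[k]·a₂b₂ᵀ. S₀ and S₁ are linearly independent, so a₁b₁ᵀ and a₂b₂ᵀ must span the same plane of matrices: they are the rank-1 matrices of the form x·S₀ + y·S₁.
det(x·S₀ + y·S₁) is −16·x² − 32·xy = (-16)·(x + 2·y)(x), vanishing at (x:y) = (2:-1) and (0:1).
M₁ = 2·S₀ − S₁ = [[4, -4], [-2, 2]] = 2·[2, -1][1, -1]ᵀ and M₂ = S₁ = [[4, 12], [-6, -18]] = 2·[2, -3][1, 3]ᵀ, so take a₁ = [2, -1], b₁ = [1, -1], a₂ = [2, -3], b₂ = [1, 3].
Each slice is an integer combination of E₁ = a₁b₁ᵀ and E₂ = a₂b₂ᵀ: S₀ = E₁ + E₂, S₁ = 2·E₂; reading off coefficients, c₁ = [1, 0] and c₂ = [1, 2].
Hence T = [2, -1] ⊗ [1, -1] ⊗ [1, 0] + [2, -3] ⊗ [1, 3] ⊗ [1, 2], so rank(T) ≤ 2.
These bounds meet, so rank(T) = 2.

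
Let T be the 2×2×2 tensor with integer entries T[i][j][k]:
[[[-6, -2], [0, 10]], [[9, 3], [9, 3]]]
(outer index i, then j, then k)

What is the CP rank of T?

Lower bound: in the mode-2 unfolding of T (rows indexed by j, columns by (i,k)) the 2×2 minor on rows j ∈ {0, 1}, columns (i,k) ∈ {(0,0), (0,1)} is det [[-6, -2], [0, 10]] = -60 ≠ 0, so that unfolding has rank ≥ 2 and hence rank(T) ≥ 2 (CP rank is at least every unfolding rank, though it can be larger).
Upper bound: with S_k = T[:,:,k], the two rank-1 terms a₁b₁ᵀ, a₂b₂ᵀ are the rank-1 members of the pencil x·S₀ + y·S₁.
det(x·S₀ + y·S₁) is −54·x² − 126·xy − 36·y² = (-18)·(x + 2·y)(3·x + y), vanishing at (x:y) = (2:-1) and (1:-3).
M₁ = 2·S₀ − S₁ = [[-10, -10], [15, 15]] = (-5)·[2, -3][1, 1]ᵀ and M₂ = S₀ − 3·S₁ = [[0, -30], [0, 0]] = (-30)·[1, 0][0, 1]ᵀ, so take a₁ = [2, -3], b₁ = [1, 1], a₂ = [1, 0], b₂ = [0, 1].
Each slice is an integer combination of E₁ = a₁b₁ᵀ and E₂ = a₂b₂ᵀ: S₀ = −3·E₁ + 6·E₂, S₁ = −E₁ + 12·E₂; reading off coefficients, c₁ = [-3, -1] and c₂ = [6, 12].
Hence T = [2, -3] ⊗ [1, 1] ⊗ [-3, -1] + [1, 0] ⊗ [0, 1] ⊗ [6, 12], so rank(T) ≤ 2.
These bounds meet, so rank(T) = 2.

2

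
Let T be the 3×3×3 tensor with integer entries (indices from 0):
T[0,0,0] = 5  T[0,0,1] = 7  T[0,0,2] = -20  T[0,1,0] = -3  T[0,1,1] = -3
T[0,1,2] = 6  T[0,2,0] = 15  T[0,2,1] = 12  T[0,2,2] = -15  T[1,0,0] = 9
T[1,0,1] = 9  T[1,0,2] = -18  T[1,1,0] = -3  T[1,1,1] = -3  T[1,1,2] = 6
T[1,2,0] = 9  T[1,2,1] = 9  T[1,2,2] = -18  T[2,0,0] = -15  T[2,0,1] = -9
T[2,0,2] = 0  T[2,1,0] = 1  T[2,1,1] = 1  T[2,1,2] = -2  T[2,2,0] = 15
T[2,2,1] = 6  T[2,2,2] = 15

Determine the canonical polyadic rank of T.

Lower bound: in the mode-1 unfolding of T (rows indexed by i, columns by (j,k)) the 2×2 minor on rows i ∈ {0, 1}, columns (j,k) ∈ {(0,0), (0,1)} is det [[5, 7], [9, 9]] = -18 ≠ 0, so that unfolding has rank ≥ 2 and hence rank(T) ≥ 2 (CP rank is at least every unfolding rank, though it can be larger).
Upper bound: with S_k = T[:,:,k], the two rank-1 terms a₁b₁ᵀ, a₂b₂ᵀ are the rank-1 members of the pencil x·S₀ + y·S₁.
The 2×2 minor of x·S₀ + y·S₁ on rows {0,1}, columns {0,1} is 12·x² + 18·xy + 6·y² = 6·(x + y)(2·x + y), vanishing at (x:y) = (1:-1) and (1:-2).
M₁ = S₀ − S₁ = [[-2, 0, 3], [0, 0, 0], [-6, 0, 9]] = −[1, 0, 3][2, 0, -3]ᵀ and M₂ = S₀ − 2·S₁ = [[-9, 3, -9], [-9, 3, -9], [3, -1, 3]] = −[3, 3, -1][3, -1, 3]ᵀ, so take a₁ = [1, 0, 3], b₁ = [2, 0, -3], a₂ = [3, 3, -1], b₂ = [3, -1, 3].
Each slice is an integer combination of E₁ = a₁b₁ᵀ and E₂ = a₂b₂ᵀ: S₀ = −2·E₁ + E₂, S₁ = −E₁ + E₂, S₂ = −E₁ − 2·E₂; reading off coefficients, c₁ = [-2, -1, -1] and c₂ = [1, 1, -2].
Hence T = [1, 0, 3] (x) [2, 0, -3] (x) [-2, -1, -1] + [3, 3, -1] (x) [3, -1, 3] (x) [1, 1, -2], so rank(T) ≤ 2.
These bounds meet, so rank(T) = 2.

2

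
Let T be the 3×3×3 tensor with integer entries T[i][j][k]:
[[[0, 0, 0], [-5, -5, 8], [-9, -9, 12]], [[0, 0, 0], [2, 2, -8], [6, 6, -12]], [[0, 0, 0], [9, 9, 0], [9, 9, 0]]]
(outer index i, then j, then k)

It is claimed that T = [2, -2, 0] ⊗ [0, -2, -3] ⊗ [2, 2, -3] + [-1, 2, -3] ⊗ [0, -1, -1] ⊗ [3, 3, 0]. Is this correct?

No

Reconstruct entry (0,1,2) from the claimed factors: Σₗ aₗ[0]bₗ[1]cₗ[2] = (2)·(-2)·(-3) + (-1)·(-1)·(0) = 12, but T[0,1,2] = 8. The claim is false.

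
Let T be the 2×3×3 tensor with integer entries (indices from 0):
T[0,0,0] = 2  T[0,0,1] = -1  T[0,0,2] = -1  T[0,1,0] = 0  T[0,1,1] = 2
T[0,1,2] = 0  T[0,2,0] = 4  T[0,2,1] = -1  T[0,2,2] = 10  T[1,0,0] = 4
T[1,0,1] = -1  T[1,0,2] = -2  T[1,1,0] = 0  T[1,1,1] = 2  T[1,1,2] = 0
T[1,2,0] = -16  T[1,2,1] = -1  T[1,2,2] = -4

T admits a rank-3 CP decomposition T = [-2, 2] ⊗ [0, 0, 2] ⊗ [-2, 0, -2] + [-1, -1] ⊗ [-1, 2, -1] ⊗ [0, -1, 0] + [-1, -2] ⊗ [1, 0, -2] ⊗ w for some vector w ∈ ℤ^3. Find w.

Subtract the known terms from T to get the rank-1 residual R = [-1, -2] ⊗ [1, 0, -2] ⊗ w, so R[i,j,k] = a[i]·b[j]·w[k]. Pick indices with nonzero a[0]·b[0] = (-1)·(1) = -1. Only the fibre through (0,0,·) is needed: R[0,0,:] = T[0,0,:] − Σₗ aₗ[0]bₗ[0]cₗ = [2, -1, -1] − (-2)·(0)·[-2, 0, -2] − (-1)·(-1)·[0, -1, 0] = [2, 0, -1]. Then w[k] = R[0,0,k] / -1 for each k, giving w = [2, 0, -1] / -1 = [-2, 0, 1].

w = [-2, 0, 1]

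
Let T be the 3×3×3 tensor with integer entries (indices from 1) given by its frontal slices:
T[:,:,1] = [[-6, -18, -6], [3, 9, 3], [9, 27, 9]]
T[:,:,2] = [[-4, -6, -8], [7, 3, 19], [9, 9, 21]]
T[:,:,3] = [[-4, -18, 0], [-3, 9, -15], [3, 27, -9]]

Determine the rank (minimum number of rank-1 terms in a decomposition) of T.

2

Lower bound: the mode-2 unfolding of T (rows indexed by j, columns by (i,k) = (1,1), (1,2), (1,3), (2,1), (2,2), (2,3), (3,1), (3,2), (3,3)) is [[-6, -4, -4, 3, 7, -3, 9, 9, 3], [-18, -6, -18, 9, 3, 9, 27, 9, 27], [-6, -8, 0, 3, 19, -15, 9, 21, -9]].
There the 2×2 minor on rows j ∈ {1, 2}, columns (i,k) ∈ {(1,1), (1,2)} is det [[-6, -4], [-18, -6]] = -36 ≠ 0, so this unfolding has rank ≥ 2; CP rank is at least every unfolding rank, so rank(T) ≥ 2. (This is only a lower bound: in general the CP rank may exceed every unfolding rank, so we still need to exhibit 2 rank-1 terms summing to T.)
Upper bound — finding two terms. Write S_k = T[:,:,k] for the frontal slices: S₁ = [[-6, -18, -6], [3, 9, 3], [9, 27, 9]], S₂ = [[-4, -6, -8], [7, 3, 19], [9, 9, 21]], S₃ = [[-4, -18, 0], [-3, 9, -15], [3, 27, -9]].
If T = a₁ ∘ b₁ ∘ c₁ + a₂ ∘ b₂ ∘ c₂ then each S_k = c₁[k]·a₁b₁ᵀ + c₂[k]·a₂b₂ᵀ. S₁ and S₂ are linearly independent, so a₁b₁ᵀ and a₂b₂ᵀ must span the same plane of matrices: they are the rank-1 matrices of the form x·S₁ + y·S₂.
The 2×2 minor of x·S₁ + y·S₂ on rows {1,2}, columns {1,2} is 90·xy + 30·y² = 30·(y)(3·x + y), vanishing at (x:y) = (1:0) and (1:-3).
M₁ = S₁ = [[-6, -18, -6], [3, 9, 3], [9, 27, 9]] = (-3)·(2, -1, -3)(1, 3, 1)ᵀ and M₂ = S₁ − 3·S₂ = [[6, 0, 18], [-18, 0, -54], [-18, 0, -54]] = 6·(1, -3, -3)(1, 0, 3)ᵀ, so take a₁ = (2, -1, -3), b₁ = (1, 3, 1), a₂ = (1, -3, -3), b₂ = (1, 0, 3).
Each slice is an integer combination of E₁ = a₁b₁ᵀ and E₂ = a₂b₂ᵀ: S₁ = −3·E₁, S₂ = −E₁ − 2·E₂, S₃ = −3·E₁ + 2·E₂; reading off coefficients, c₁ = (-3, -1, -3) and c₂ = (0, -2, 2).
Hence T = (2, -1, -3) ∘ (1, 3, 1) ∘ (-3, -1, -3) + (1, -3, -3) ∘ (1, 0, 3) ∘ (0, -2, 2), so rank(T) ≤ 2.
These bounds meet, so rank(T) = 2.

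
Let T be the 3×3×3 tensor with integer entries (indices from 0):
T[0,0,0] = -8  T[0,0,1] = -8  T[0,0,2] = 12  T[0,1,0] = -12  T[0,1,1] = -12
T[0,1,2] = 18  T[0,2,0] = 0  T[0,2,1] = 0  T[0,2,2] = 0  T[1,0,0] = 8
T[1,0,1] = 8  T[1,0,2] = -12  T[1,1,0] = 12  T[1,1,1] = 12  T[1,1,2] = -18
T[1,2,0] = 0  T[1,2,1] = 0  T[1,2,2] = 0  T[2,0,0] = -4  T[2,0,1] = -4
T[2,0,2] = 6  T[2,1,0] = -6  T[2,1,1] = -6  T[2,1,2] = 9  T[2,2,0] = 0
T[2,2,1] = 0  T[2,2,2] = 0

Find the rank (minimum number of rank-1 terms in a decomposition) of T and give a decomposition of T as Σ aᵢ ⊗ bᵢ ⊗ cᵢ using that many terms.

rank(T) = 1

Lower bound: T ≠ 0 (e.g. T[0,0,0] = -8), so rank(T) ≥ 1.
Upper bound: the mode-1 fibre T[:,0,0] = [-8, 8, -4] gives a = [2, -2, 1] (primitive direction); the mode-2 fibre T[0,:,0] = [-8, -12, 0] gives b = [2, 3, 0]; then c[k] = T[0,0,k] / (a[0]·b[0]) = [-8, -8, 12] / 4 = [-2, -2, 3].
Expanding [2, -2, 1] ⊗ [2, 3, 0] ⊗ [-2, -2, 3] reproduces all 27 entries of T, so T = [2, -2, 1] ⊗ [2, 3, 0] ⊗ [-2, -2, 3] and rank(T) ≤ 1.
These bounds meet, so rank(T) = 1.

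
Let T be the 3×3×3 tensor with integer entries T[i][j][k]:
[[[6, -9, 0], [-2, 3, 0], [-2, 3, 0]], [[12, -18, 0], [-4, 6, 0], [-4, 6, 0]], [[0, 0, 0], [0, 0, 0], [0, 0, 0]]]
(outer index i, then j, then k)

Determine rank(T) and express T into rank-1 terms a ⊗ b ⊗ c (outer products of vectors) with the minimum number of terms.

Lower bound: T ≠ 0 (e.g. T[0,0,0] = 6), so rank(T) ≥ 1.
Upper bound: the mode-1 fibre T[:,0,0] = [6, 12, 0] gives a = [1, 2, 0] (primitive direction); the mode-2 fibre T[0,:,0] = [6, -2, -2] gives b = [3, -1, -1]; then c[k] = T[0,0,k] / (a[0]·b[0]) = [6, -9, 0] / 3 = [2, -3, 0].
Expanding [1, 2, 0] ⊗ [3, -1, -1] ⊗ [2, -3, 0] reproduces all 27 entries of T, so T = [1, 2, 0] ⊗ [3, -1, -1] ⊗ [2, -3, 0] and rank(T) ≤ 1.
These bounds meet, so rank(T) = 1.

rank(T) = 1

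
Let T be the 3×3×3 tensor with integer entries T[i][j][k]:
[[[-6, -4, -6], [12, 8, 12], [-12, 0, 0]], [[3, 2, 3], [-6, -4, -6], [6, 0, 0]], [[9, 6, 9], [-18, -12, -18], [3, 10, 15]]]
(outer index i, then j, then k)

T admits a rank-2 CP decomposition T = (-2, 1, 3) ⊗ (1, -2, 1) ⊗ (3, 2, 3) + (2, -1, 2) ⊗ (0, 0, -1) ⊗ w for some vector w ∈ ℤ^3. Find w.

Subtract the known terms from T to get the rank-1 residual R = (2, -1, 2) ⊗ (0, 0, -1) ⊗ w, so R[i,j,k] = a[i]·b[j]·w[k]. Pick indices with nonzero a[0]·b[2] = (2)·(-1) = -2. Only the fibre through (0,2,·) is needed: R[0,2,:] = T[0,2,:] − Σₗ aₗ[0]bₗ[2]cₗ = [-12, 0, 0] − (-2)·(1)·(3, 2, 3) = [-6, 4, 6]. Then w[k] = R[0,2,k] / -2 for each k, giving w = [-6, 4, 6] / -2 = (3, -2, -3).

w = (3, -2, -3)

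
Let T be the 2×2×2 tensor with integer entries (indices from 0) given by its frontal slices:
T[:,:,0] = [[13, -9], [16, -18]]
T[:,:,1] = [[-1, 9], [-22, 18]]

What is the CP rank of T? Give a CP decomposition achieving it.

rank(T) = 2

Lower bound: the mode-3 unfolding of T (rows indexed by k, columns by (i,j) = (0,0), (0,1), (1,0), (1,1)) is [[13, -9, 16, -18], [-1, 9, -22, 18]].
There the 2×2 minor on rows k ∈ {0, 1}, columns (i,j) ∈ {(0,0), (0,1)} is det [[13, -9], [-1, 9]] = 108 ≠ 0, so this unfolding has rank ≥ 2; CP rank is at least every unfolding rank, so rank(T) ≥ 2. (Unfolding ranks only ever bound the CP rank from below — rank(T) can be strictly larger than all of them — so the matching upper bound has to come from an explicit 2-term decomposition.)
Upper bound — finding two terms. Write S_k = T[:,:,k] for the frontal slices: S₀ = [[13, -9], [16, -18]], S₁ = [[-1, 9], [-22, 18]].
If T = a₁ ⊗ b₁ ⊗ c₁ + a₂ ⊗ b₂ ⊗ c₂ then each S_k = c₁[k]·a₁b₁ᵀ + c₂[k]·a₂b₂ᵀ. S₀ and S₁ are linearly independent, so a₁b₁ᵀ and a₂b₂ᵀ must span the same plane of matrices: they are the rank-1 matrices of the form x·S₀ + y·S₁.
det(x·S₀ + y·S₁) is −90·x² − 90·xy + 180·y² = (-90)·(x + 2·y)(x − y), vanishing at (x:y) = (2:-1) and (1:1).
M₁ = 2·S₀ − S₁ = [[27, -27], [54, -54]] = 27·(1, 2)(1, -1)ᵀ and M₂ = S₀ + S₁ = [[12, 0], [-6, 0]] = 6·(2, -1)(1, 0)ᵀ, so take a₁ = (1, 2), b₁ = (1, -1), a₂ = (2, -1), b₂ = (1, 0).
Each slice is an integer combination of E₁ = a₁b₁ᵀ and E₂ = a₂b₂ᵀ: S₀ = 9·E₁ + 2·E₂, S₁ = −9·E₁ + 4·E₂; reading off coefficients, c₁ = (9, -9) and c₂ = (2, 4).
Hence T = (1, 2) ⊗ (1, -1) ⊗ (9, -9) + (2, -1) ⊗ (1, 0) ⊗ (2, 4), so rank(T) ≤ 2.
These bounds meet, so rank(T) = 2.
Check entry T[0,1,1] = 9: (1)·(-1)·(-9) + (2)·(0)·(4) = 9.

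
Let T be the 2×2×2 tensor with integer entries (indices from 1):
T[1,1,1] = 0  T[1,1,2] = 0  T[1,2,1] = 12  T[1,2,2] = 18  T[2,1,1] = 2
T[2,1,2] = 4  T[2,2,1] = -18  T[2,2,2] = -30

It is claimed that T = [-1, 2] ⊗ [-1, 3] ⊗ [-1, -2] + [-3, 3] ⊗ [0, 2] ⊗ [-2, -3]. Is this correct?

No

Reconstruct entry (1,1,1) from the claimed factors: Σₗ aₗ[1]bₗ[1]cₗ[1] = (-1)·(-1)·(-1) + (-3)·(0)·(-2) = -1, but T[1,1,1] = 0. The claim is false.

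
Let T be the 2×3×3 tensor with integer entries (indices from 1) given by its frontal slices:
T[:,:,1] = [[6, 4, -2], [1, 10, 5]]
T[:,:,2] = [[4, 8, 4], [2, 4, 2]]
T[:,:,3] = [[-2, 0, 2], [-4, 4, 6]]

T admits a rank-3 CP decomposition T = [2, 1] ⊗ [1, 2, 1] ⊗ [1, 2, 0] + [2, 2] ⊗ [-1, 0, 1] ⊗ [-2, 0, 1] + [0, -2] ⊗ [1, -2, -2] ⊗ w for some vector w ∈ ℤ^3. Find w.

Subtract the known terms from T to get the rank-1 residual R = [0, -2] ⊗ [1, -2, -2] ⊗ w, so R[i,j,k] = a[i]·b[j]·w[k]. Pick indices with nonzero a[2]·b[1] = (-2)·(1) = -2. Only the fibre through (2,1,·) is needed: R[2,1,:] = T[2,1,:] − Σₗ aₗ[2]bₗ[1]cₗ = [1, 2, -4] − (1)·(1)·[1, 2, 0] − (2)·(-1)·[-2, 0, 1] = [-4, 0, -2]. Then w[k] = R[2,1,k] / -2 for each k, giving w = [-4, 0, -2] / -2 = [2, 0, 1].

w = [2, 0, 1]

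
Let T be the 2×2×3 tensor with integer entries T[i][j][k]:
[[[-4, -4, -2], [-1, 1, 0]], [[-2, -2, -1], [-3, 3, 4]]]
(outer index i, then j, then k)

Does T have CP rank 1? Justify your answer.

The mode-3 unfolding of T (rows indexed by k, columns by (i,j) = (0,0), (0,1), (1,0), (1,1)) is [[-4, -1, -2, -3], [-4, 1, -2, 3], [-2, 0, -1, 4]].
There the 3×3 minor on rows k ∈ {0, 1, 2}, columns (i,j) ∈ {(0,0), (0,1), (1,1)} is det [[-4, -1, -3], [-4, 1, 3], [-2, 0, 4]] = -32 ≠ 0, so this unfolding has rank ≥ 3; CP rank is at least every unfolding rank, so rank(T) ≥ 3.
In particular rank(T) ≥ 3 > 1, so T is not rank-1.

No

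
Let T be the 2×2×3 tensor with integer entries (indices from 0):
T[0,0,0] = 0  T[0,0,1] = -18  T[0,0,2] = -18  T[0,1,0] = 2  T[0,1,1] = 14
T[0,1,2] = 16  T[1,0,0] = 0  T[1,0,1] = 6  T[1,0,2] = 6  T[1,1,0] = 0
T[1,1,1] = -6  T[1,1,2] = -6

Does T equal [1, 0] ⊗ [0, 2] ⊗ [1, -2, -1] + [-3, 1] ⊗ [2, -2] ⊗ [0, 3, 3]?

Yes

Reconstruct entrywise from the claimed factors. For example, T[0,1,2] = 16 and Σₗ aₗ[0]bₗ[1]cₗ[2] = (1)·(2)·(-1) + (-3)·(-2)·(3) = 16; checking all 12 entries, every one matches. The claim holds.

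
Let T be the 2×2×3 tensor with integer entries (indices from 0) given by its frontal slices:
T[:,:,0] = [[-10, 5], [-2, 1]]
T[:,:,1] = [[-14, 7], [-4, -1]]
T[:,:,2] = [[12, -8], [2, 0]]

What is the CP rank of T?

Lower bound: the mode-3 unfolding of T (rows indexed by k, columns by (i,j) = (0,0), (0,1), (1,0), (1,1)) is [[-10, 5, -2, 1], [-14, 7, -4, -1], [12, -8, 2, 0]].
There the 3×3 minor on rows k ∈ {0, 1, 2}, columns (i,j) ∈ {(0,0), (0,1), (1,0)} is det [[-10, 5, -2], [-14, 7, -4], [12, -8, 2]] = 24 ≠ 0, so this unfolding has rank ≥ 3; CP rank is at least every unfolding rank, so rank(T) ≥ 3. (Unfolding ranks only ever bound the CP rank from below — rank(T) can be strictly larger than all of them — so the matching upper bound has to come from an explicit 3-term decomposition.)
Upper bound: T is a sum of 3 rank-1 terms, T = [1, 0] ⊗ [1, -1] ⊗ [-4, -8, 8] + [1, 1] ⊗ [2, 1] ⊗ [1, -1, 0] + [2, 1] ⊗ [1, 0] ⊗ [-4, -2, 2] (one valid choice — decompositions are not unique — normalised so each a, b is primitive with positive first nonzero entry; check it by expanding all entries), so rank(T) ≤ 3.
These bounds meet, so rank(T) = 3.

3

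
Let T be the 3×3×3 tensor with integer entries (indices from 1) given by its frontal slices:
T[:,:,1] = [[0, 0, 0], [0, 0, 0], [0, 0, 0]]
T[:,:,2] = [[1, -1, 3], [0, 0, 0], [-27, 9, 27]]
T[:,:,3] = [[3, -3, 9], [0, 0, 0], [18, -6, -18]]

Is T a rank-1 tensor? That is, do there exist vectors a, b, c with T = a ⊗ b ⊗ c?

The mode-3 unfolding of T (rows indexed by k, columns by (i,j) = (1,1), (1,2), (1,3), (2,1), (2,2), (2,3), (3,1), (3,2), (3,3)) is [[0, 0, 0, 0, 0, 0, 0, 0, 0], [1, -1, 3, 0, 0, 0, -27, 9, 27], [3, -3, 9, 0, 0, 0, 18, -6, -18]].
There the 2×2 minor on rows k ∈ {2, 3}, columns (i,j) ∈ {(1,1), (3,1)} is det [[1, -27], [3, 18]] = 99 ≠ 0, so this unfolding has rank ≥ 2; CP rank is at least every unfolding rank, so rank(T) ≥ 2.
In particular rank(T) ≥ 2 > 1, so T is not rank-1.

No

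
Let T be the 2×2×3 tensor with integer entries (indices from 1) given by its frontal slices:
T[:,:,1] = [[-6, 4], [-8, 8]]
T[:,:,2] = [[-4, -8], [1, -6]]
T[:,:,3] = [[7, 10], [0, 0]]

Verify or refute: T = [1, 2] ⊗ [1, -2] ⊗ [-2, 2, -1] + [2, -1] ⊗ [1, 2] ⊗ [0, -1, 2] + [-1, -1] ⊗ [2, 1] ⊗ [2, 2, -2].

No

Reconstruct entry (1,2,1) from the claimed factors: Σₗ aₗ[1]bₗ[2]cₗ[1] = (1)·(-2)·(-2) + (2)·(2)·(0) + (-1)·(1)·(2) = 2, but T[1,2,1] = 4. The claim is false.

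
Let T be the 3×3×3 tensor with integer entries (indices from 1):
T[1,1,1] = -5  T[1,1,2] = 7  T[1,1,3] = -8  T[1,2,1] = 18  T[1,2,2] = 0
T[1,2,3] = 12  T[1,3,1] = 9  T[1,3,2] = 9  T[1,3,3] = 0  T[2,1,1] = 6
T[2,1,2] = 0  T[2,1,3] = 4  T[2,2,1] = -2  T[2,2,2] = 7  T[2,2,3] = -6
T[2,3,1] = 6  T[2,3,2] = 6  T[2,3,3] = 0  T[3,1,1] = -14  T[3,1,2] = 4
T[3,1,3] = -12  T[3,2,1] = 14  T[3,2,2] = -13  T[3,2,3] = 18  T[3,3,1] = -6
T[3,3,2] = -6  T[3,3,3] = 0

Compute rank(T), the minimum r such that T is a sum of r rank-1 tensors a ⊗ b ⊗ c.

Lower bound: in the mode-2 unfolding of T (rows indexed by j, columns by (i,k)) the 2×2 minor on rows j ∈ {1, 2}, columns (i,k) ∈ {(1,1), (1,2)} is det [[-5, 7], [18, 0]] = -126 ≠ 0, so that unfolding has rank ≥ 2 and hence rank(T) ≥ 2 (CP rank is at least every unfolding rank, though it can be larger).
Upper bound: with S_k = T[:,:,k], the two rank-1 terms a₁b₁ᵀ, a₂b₂ᵀ are the rank-1 members of the pencil x·S₁ + y·S₂.
The 2×2 minor of x·S₁ + y·S₂ on rows {1,2}, columns {1,2} is −98·x² − 49·xy + 49·y² = (-49)·(2·x − y)(x + y), vanishing at (x:y) = (1:2) and (1:-1).
M₁ = S₁ + 2·S₂ = [[9, 18, 27], [6, 12, 18], [-6, -12, -18]] = 3·[3, 2, -2][1, 2, 3]ᵀ and M₂ = S₁ − S₂ = [[-12, 18, 0], [6, -9, 0], [-18, 27, 0]] = (-3)·[2, -1, 3][2, -3, 0]ᵀ, so take a₁ = [3, 2, -2], b₁ = [1, 2, 3], a₂ = [2, -1, 3], b₂ = [2, -3, 0].
Each slice is an integer combination of E₁ = a₁b₁ᵀ and E₂ = a₂b₂ᵀ: S₁ = E₁ − 2·E₂, S₂ = E₁ + E₂, S₃ = −2·E₂; reading off coefficients, c₁ = [1, 1, 0] and c₂ = [-2, 1, -2].
Hence T = [3, 2, -2] ⊗ [1, 2, 3] ⊗ [1, 1, 0] + [2, -1, 3] ⊗ [2, -3, 0] ⊗ [-2, 1, -2], so rank(T) ≤ 2.
These bounds meet, so rank(T) = 2.

2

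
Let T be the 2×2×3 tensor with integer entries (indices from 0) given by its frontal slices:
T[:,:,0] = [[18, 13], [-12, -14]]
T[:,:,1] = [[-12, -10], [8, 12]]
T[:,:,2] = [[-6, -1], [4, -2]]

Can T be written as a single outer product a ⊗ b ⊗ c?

No

The mode-1 unfolding of T (rows indexed by i, columns by (j,k) = (0,0), (0,1), (0,2), (1,0), (1,1), (1,2)) is [[18, -12, -6, 13, -10, -1], [-12, 8, 4, -14, 12, -2]].
There the 2×2 minor on rows i ∈ {0, 1}, columns (j,k) ∈ {(0,0), (1,0)} is det [[18, 13], [-12, -14]] = -96 ≠ 0, so this unfolding has rank ≥ 2; CP rank is at least every unfolding rank, so rank(T) ≥ 2.
In particular rank(T) ≥ 2 > 1, so T is not rank-1.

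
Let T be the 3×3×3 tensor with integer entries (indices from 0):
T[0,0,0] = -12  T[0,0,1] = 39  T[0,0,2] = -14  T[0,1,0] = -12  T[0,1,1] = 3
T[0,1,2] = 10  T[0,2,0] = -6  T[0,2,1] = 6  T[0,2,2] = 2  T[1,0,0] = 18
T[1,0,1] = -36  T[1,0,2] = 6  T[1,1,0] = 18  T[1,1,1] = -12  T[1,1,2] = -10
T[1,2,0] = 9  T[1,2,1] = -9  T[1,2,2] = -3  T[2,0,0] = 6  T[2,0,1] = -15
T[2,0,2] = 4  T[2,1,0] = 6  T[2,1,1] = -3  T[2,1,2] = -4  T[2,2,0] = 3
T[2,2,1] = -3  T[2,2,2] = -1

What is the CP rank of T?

2

Lower bound: the mode-2 unfolding of T (rows indexed by j, columns by (i,k) = (0,0), (0,1), (0,2), (1,0), (1,1), (1,2), (2,0), (2,1), (2,2)) is [[-12, 39, -14, 18, -36, 6, 6, -15, 4], [-12, 3, 10, 18, -12, -10, 6, -3, -4], [-6, 6, 2, 9, -9, -3, 3, -3, -1]].
There the 2×2 minor on rows j ∈ {0, 1}, columns (i,k) ∈ {(0,0), (0,1)} is det [[-12, 39], [-12, 3]] = 432 ≠ 0, so this unfolding has rank ≥ 2; CP rank is at least every unfolding rank, so rank(T) ≥ 2. (This is only a lower bound: in general the CP rank may exceed every unfolding rank, so we still need to exhibit 2 rank-1 terms summing to T.)
Upper bound — finding two terms. Write S_k = T[:,:,k] for the frontal slices: S₀ = [[-12, -12, -6], [18, 18, 9], [6, 6, 3]], S₁ = [[39, 3, 6], [-36, -12, -9], [-15, -3, -3]], S₂ = [[-14, 10, 2], [6, -10, -3], [4, -4, -1]].
If T = a₁ ⊗ b₁ ⊗ c₁ + a₂ ⊗ b₂ ⊗ c₂ then each S_k = c₁[k]·a₁b₁ᵀ + c₂[k]·a₂b₂ᵀ. S₀ and S₁ are linearly independent, so a₁b₁ᵀ and a₂b₂ᵀ must span the same plane of matrices: they are the rank-1 matrices of the form x·S₀ + y·S₁.
The 2×2 minor of x·S₀ + y·S₁ on rows {0,1}, columns {0,1} is 360·xy − 360·y² = 360·(x − y)(y), vanishing at (x:y) = (1:1) and (1:0).
M₁ = S₀ + S₁ = [[27, -9, 0], [-18, 6, 0], [-9, 3, 0]] = 3·(3, -2, -1)(3, -1, 0)ᵀ and M₂ = S₀ = [[-12, -12, -6], [18, 18, 9], [6, 6, 3]] = (-3)·(2, -3, -1)(2, 2, 1)ᵀ, so take a₁ = (3, -2, -1), b₁ = (3, -1, 0), a₂ = (2, -3, -1), b₂ = (2, 2, 1).
Each slice is an integer combination of E₁ = a₁b₁ᵀ and E₂ = a₂b₂ᵀ: S₀ = −3·E₂, S₁ = 3·E₁ + 3·E₂, S₂ = −2·E₁ + E₂; reading off coefficients, c₁ = (0, 3, -2) and c₂ = (-3, 3, 1).
Hence T = (3, -2, -1) ⊗ (3, -1, 0) ⊗ (0, 3, -2) + (2, -3, -1) ⊗ (2, 2, 1) ⊗ (-3, 3, 1), so rank(T) ≤ 2.
These bounds meet, so rank(T) = 2.
Check entry T[2,1,1] = -3: (-1)·(-1)·(3) + (-1)·(2)·(3) = -3.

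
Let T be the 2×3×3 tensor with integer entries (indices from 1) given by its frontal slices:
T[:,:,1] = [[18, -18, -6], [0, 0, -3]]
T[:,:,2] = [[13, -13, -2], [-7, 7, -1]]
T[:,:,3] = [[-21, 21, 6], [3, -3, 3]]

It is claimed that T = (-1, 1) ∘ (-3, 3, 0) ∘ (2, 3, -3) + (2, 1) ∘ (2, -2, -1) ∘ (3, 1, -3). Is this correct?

Reconstruct entrywise from the claimed factors. For example, T[2,1,2] = -7 and Σₗ aₗ[2]bₗ[1]cₗ[2] = (1)·(-3)·(3) + (1)·(2)·(1) = -7; checking all 18 entries, every one matches. The claim holds.

Yes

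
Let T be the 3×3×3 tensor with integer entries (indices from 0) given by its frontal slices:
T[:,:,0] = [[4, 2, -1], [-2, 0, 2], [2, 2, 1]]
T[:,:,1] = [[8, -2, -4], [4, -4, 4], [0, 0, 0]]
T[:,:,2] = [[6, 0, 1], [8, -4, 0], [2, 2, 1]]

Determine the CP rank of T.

Lower bound: the mode-2 unfolding of T (rows indexed by j, columns by (i,k) = (0,0), (0,1), (0,2), (1,0), (1,1), (1,2), (2,0), (2,1), (2,2)) is [[4, 8, 6, -2, 4, 8, 2, 0, 2], [2, -2, 0, 0, -4, -4, 2, 0, 2], [-1, -4, 1, 2, 4, 0, 1, 0, 1]].
There the 3×3 minor on rows j ∈ {0, 1, 2}, columns (i,k) ∈ {(0,0), (0,1), (0,2)} is det [[4, 8, 6], [2, -2, 0], [-1, -4, 1]] = -84 ≠ 0, so this unfolding has rank ≥ 3; CP rank is at least every unfolding rank, so rank(T) ≥ 3. (Unfolding ranks only ever bound the CP rank from below — rank(T) can be strictly larger than all of them — so the matching upper bound has to come from an explicit 3-term decomposition.)
Upper bound: T is a sum of 3 rank-1 terms, T = [1, -1, 0] ∘ [1, 0, -1] ∘ [2, 4, 0] + [1, 0, 1] ∘ [2, 2, 1] ∘ [1, 0, 1] + [1, 2, 0] ∘ [2, -1, 0] ∘ [0, 2, 2] (written with every a and b primitive with positive leading entry and the scale carried by c; CP decompositions are not unique, and this one is verified by expanding entrywise), so rank(T) ≤ 3.
These bounds meet, so rank(T) = 3.

3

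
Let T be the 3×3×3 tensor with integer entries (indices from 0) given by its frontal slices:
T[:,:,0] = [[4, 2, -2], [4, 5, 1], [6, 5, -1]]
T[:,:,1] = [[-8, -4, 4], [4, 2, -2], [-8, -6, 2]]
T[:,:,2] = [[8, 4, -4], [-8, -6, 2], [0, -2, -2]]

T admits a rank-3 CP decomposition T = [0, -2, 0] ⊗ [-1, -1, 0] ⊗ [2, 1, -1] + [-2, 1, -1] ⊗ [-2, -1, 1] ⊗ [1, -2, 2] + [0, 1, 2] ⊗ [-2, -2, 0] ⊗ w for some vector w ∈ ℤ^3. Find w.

Subtract the known terms from T to get the rank-1 residual R = [0, 1, 2] ⊗ [-2, -2, 0] ⊗ w, so R[i,j,k] = a[i]·b[j]·w[k]. Pick indices with nonzero a[1]·b[0] = (1)·(-2) = -2. Only the fibre through (1,0,·) is needed: R[1,0,:] = T[1,0,:] − Σₗ aₗ[1]bₗ[0]cₗ = [4, 4, -8] − (-2)·(-1)·[2, 1, -1] − (1)·(-2)·[1, -2, 2] = [2, -2, -2]. Then w[k] = R[1,0,k] / -2 for each k, giving w = [2, -2, -2] / -2 = [-1, 1, 1].

w = [-1, 1, 1]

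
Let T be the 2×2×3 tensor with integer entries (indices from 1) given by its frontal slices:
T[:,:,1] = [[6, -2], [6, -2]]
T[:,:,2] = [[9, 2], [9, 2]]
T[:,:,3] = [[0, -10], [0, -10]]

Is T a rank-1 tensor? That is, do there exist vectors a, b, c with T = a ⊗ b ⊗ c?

No

The mode-2 unfolding of T (rows indexed by j, columns by (i,k) = (1,1), (1,2), (1,3), (2,1), (2,2), (2,3)) is [[6, 9, 0, 6, 9, 0], [-2, 2, -10, -2, 2, -10]].
There the 2×2 minor on rows j ∈ {1, 2}, columns (i,k) ∈ {(1,1), (1,2)} is det [[6, 9], [-2, 2]] = 30 ≠ 0, so this unfolding has rank ≥ 2; CP rank is at least every unfolding rank, so rank(T) ≥ 2.
In particular rank(T) ≥ 2 > 1, so T is not rank-1.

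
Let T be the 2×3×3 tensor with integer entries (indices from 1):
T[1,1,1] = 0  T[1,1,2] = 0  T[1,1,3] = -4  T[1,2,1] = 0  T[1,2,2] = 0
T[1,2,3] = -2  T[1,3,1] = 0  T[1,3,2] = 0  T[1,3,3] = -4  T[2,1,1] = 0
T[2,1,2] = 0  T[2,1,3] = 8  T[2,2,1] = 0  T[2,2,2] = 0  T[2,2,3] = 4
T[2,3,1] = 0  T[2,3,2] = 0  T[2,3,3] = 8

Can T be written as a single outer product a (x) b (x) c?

The mode-1 fibre T[:,1,3] = [-4, 8] gives a = [1, -2] (primitive direction); the mode-2 fibre T[1,:,3] = [-4, -2, -4] gives b = [2, 1, 2]; then c[k] = T[1,1,k] / (a[1]·b[1]) = [0, 0, -4] / 2 = [0, 0, -2].
Expanding [1, -2] (x) [2, 1, 2] (x) [0, 0, -2] reproduces all 18 entries of T, so T = [1, -2] (x) [2, 1, 2] (x) [0, 0, -2] and rank(T) ≤ 1.
Equivalently every frontal slice T[:,:,k] is c[k] times the rank-1 matrix [1, -2] (x) [2, 1, 2]. So T has rank 1 (it is nonzero).

Yes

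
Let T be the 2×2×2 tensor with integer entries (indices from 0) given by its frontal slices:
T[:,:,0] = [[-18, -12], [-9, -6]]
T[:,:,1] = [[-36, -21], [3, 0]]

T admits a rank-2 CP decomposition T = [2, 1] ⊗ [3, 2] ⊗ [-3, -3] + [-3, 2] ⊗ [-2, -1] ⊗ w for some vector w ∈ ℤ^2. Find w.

w = [0, -3]

Subtract the known terms from T to get the rank-1 residual R = [-3, 2] ⊗ [-2, -1] ⊗ w, so R[i,j,k] = a[i]·b[j]·w[k]. Pick indices with nonzero a[0]·b[0] = (-3)·(-2) = 6. Only the fibre through (0,0,·) is needed: R[0,0,:] = T[0,0,:] − Σₗ aₗ[0]bₗ[0]cₗ = [-18, -36] − (2)·(3)·[-3, -3] = [0, -18]. Then w[k] = R[0,0,k] / 6 for each k, giving w = [0, -18] / 6 = [0, -3].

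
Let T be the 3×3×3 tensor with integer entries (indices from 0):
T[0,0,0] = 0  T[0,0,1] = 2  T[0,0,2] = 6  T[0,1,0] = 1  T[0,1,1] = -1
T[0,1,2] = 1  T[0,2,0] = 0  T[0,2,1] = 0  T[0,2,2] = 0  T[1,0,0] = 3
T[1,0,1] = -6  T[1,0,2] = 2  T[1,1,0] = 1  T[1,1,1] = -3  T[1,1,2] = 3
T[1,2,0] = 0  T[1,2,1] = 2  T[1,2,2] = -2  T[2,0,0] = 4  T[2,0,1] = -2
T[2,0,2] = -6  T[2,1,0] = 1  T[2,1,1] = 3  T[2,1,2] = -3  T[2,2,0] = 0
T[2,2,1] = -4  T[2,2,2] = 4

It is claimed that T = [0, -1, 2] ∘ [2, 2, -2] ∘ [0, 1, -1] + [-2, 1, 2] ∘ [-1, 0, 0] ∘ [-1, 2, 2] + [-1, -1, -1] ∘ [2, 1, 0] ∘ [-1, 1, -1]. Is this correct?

Reconstruct entrywise from the claimed factors. For example, T[1,0,1] = -6 and Σₗ aₗ[1]bₗ[0]cₗ[1] = (-1)·(2)·(1) + (1)·(-1)·(2) + (-1)·(2)·(1) = -6; checking all 27 entries, every one matches. The claim holds.

Yes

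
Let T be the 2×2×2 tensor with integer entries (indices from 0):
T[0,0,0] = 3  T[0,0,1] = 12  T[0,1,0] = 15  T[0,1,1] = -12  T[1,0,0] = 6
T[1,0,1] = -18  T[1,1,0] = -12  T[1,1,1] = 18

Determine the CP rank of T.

2

Lower bound: the mode-1 unfolding of T (rows indexed by i, columns by (j,k) = (0,0), (0,1), (1,0), (1,1)) is [[3, 12, 15, -12], [6, -18, -12, 18]].
There the 2×2 minor on rows i ∈ {0, 1}, columns (j,k) ∈ {(0,0), (0,1)} is det [[3, 12], [6, -18]] = -126 ≠ 0, so this unfolding has rank ≥ 2; CP rank is at least every unfolding rank, so rank(T) ≥ 2. (Unfolding ranks only ever bound the CP rank from below — rank(T) can be strictly larger than all of them — so the matching upper bound has to come from an explicit 2-term decomposition.)
Upper bound — finding two terms. Write S_k = T[:,:,k] for the frontal slices: S₀ = [[3, 15], [6, -12]], S₁ = [[12, -12], [-18, 18]].
If T = a₁ (x) b₁ (x) c₁ + a₂ (x) b₂ (x) c₂ then each S_k = c₁[k]·a₁b₁ᵀ + c₂[k]·a₂b₂ᵀ. S₀ and S₁ are linearly independent, so a₁b₁ᵀ and a₂b₂ᵀ must span the same plane of matrices: they are the rank-1 matrices of the form x·S₀ + y·S₁.
det(x·S₀ + y·S₁) is −126·x² + 252·xy = (-126)·(x − 2·y)(x), vanishing at (x:y) = (2:1) and (0:1).
M₁ = 2·S₀ + S₁ = [[18, 18], [-6, -6]] = 6·[3, -1][1, 1]ᵀ and M₂ = S₁ = [[12, -12], [-18, 18]] = 6·[2, -3][1, -1]ᵀ, so take a₁ = [3, -1], b₁ = [1, 1], a₂ = [2, -3], b₂ = [1, -1].
Each slice is an integer combination of E₁ = a₁b₁ᵀ and E₂ = a₂b₂ᵀ: S₀ = 3·E₁ − 3·E₂, S₁ = 6·E₂; reading off coefficients, c₁ = [3, 0] and c₂ = [-3, 6].
Hence T = [3, -1] (x) [1, 1] (x) [3, 0] + [2, -3] (x) [1, -1] (x) [-3, 6], so rank(T) ≤ 2.
These bounds meet, so rank(T) = 2.
Check entry T[0,1,1] = -12: (3)·(1)·(0) + (2)·(-1)·(6) = -12.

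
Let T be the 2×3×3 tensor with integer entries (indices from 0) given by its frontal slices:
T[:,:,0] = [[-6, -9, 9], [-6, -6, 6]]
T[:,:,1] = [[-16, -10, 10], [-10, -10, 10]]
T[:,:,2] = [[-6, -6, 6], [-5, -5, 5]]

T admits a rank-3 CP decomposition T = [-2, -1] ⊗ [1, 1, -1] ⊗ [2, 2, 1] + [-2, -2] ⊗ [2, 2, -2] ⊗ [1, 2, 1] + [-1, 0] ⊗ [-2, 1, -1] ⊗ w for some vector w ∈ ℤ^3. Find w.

w = [1, -2, 0]

Subtract the known terms from T to get the rank-1 residual R = [-1, 0] ⊗ [-2, 1, -1] ⊗ w, so R[i,j,k] = a[i]·b[j]·w[k]. Pick indices with nonzero a[0]·b[0] = (-1)·(-2) = 2. Only the fibre through (0,0,·) is needed: R[0,0,:] = T[0,0,:] − Σₗ aₗ[0]bₗ[0]cₗ = [-6, -16, -6] − (-2)·(1)·[2, 2, 1] − (-2)·(2)·[1, 2, 1] = [2, -4, 0]. Then w[k] = R[0,0,k] / 2 for each k, giving w = [2, -4, 0] / 2 = [1, -2, 0].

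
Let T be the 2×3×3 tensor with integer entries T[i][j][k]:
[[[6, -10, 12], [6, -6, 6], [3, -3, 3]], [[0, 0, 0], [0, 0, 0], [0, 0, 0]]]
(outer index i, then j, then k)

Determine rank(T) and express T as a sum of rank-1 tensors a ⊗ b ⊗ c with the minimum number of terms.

rank(T) = 2

Lower bound: in the mode-2 unfolding of T (rows indexed by j, columns by (i,k)) the 2×2 minor on rows j ∈ {0, 1}, columns (i,k) ∈ {(0,0), (0,1)} is det [[6, -10], [6, -6]] = 24 ≠ 0, so that unfolding has rank ≥ 2 and hence rank(T) ≥ 2 (CP rank is at least every unfolding rank, though it can be larger).
Upper bound: T[i,:,:] = a[i]·M for every slice, with a = (1, 0) and M = [[6, -10, 12], [6, -6, 6], [3, -3, 3]] (rows j, columns k).
The rows of M satisfy (row 1) = 2·(row 2), so splitting by rows, M = (1, 0, 0)(6, -10, 12)ᵀ + (0, 2, 1)(3, -3, 3)ᵀ.
Hence T = (1, 0) ⊗ (1, 0, 0) ⊗ (6, -10, 12) + (1, 0) ⊗ (0, 2, 1) ⊗ (3, -3, 3), so rank(T) ≤ 2.
These bounds meet, so rank(T) = 2.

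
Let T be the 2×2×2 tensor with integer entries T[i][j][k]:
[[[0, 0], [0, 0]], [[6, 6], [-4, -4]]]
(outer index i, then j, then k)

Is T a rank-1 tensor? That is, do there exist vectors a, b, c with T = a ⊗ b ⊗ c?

The mode-1 fibre T[:,0,0] = [0, 6] gives a = [0, 1] (primitive direction); the mode-2 fibre T[1,:,0] = [6, -4] gives b = [3, -2]; then c[k] = T[1,0,k] / (a[1]·b[0]) = [6, 6] / 3 = [2, 2].
Expanding [0, 1] ⊗ [3, -2] ⊗ [2, 2] reproduces all 8 entries of T, so T = [0, 1] ⊗ [3, -2] ⊗ [2, 2] and rank(T) ≤ 1.
Equivalently every frontal slice T[:,:,k] is c[k] times the rank-1 matrix [0, 1] ⊗ [3, -2]. So T has rank 1 (it is nonzero).

Yes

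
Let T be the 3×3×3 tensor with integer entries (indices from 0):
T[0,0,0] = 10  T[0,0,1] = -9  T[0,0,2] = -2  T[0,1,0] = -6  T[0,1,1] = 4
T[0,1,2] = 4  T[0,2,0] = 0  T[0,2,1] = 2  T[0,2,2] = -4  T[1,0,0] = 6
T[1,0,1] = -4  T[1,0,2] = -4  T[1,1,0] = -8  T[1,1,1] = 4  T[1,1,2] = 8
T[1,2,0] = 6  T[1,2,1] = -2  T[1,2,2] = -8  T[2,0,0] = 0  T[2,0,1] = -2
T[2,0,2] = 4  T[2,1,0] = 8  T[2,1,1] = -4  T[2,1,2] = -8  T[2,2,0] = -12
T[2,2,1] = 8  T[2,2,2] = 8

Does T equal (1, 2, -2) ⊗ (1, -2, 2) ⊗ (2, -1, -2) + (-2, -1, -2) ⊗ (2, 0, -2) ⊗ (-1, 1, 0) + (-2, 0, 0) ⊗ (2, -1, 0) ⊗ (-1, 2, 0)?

Reconstruct entry (0,0,1) from the claimed factors: Σₗ aₗ[0]bₗ[0]cₗ[1] = (1)·(1)·(-1) + (-2)·(2)·(1) + (-2)·(2)·(2) = -13, but T[0,0,1] = -9. The claim is false.

No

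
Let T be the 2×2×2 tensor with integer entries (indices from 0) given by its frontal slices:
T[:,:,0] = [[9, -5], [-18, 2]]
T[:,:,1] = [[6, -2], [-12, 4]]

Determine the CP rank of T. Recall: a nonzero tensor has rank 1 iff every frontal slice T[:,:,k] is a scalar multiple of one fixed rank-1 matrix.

2

Lower bound: the mode-3 unfolding of T (rows indexed by k, columns by (i,j) = (0,0), (0,1), (1,0), (1,1)) is [[9, -5, -18, 2], [6, -2, -12, 4]].
There the 2×2 minor on rows k ∈ {0, 1}, columns (i,j) ∈ {(0,0), (0,1)} is det [[9, -5], [6, -2]] = 12 ≠ 0, so this unfolding has rank ≥ 2; CP rank is at least every unfolding rank, so rank(T) ≥ 2. (This is only a lower bound: in general the CP rank may exceed every unfolding rank, so we still need to exhibit 2 rank-1 terms summing to T.)
Upper bound — finding two terms. Write S_k = T[:,:,k] for the frontal slices: S₀ = [[9, -5], [-18, 2]], S₁ = [[6, -2], [-12, 4]].
If T = a₁ ⊗ b₁ ⊗ c₁ + a₂ ⊗ b₂ ⊗ c₂ then each S_k = c₁[k]·a₁b₁ᵀ + c₂[k]·a₂b₂ᵀ. S₀ and S₁ are linearly independent, so a₁b₁ᵀ and a₂b₂ᵀ must span the same plane of matrices: they are the rank-1 matrices of the form x·S₀ + y·S₁.
det(x·S₀ + y·S₁) is −72·x² − 48·xy = (-24)·(3·x + 2·y)(x), vanishing at (x:y) = (2:-3) and (0:1).
M₁ = 2·S₀ − 3·S₁ = [[0, -4], [0, -8]] = (-4)·(1, 2)(0, 1)ᵀ and M₂ = S₁ = [[6, -2], [-12, 4]] = 2·(1, -2)(3, -1)ᵀ, so take a₁ = (1, 2), b₁ = (0, 1), a₂ = (1, -2), b₂ = (3, -1).
Each slice is an integer combination of E₁ = a₁b₁ᵀ and E₂ = a₂b₂ᵀ: S₀ = −2·E₁ + 3·E₂, S₁ = 2·E₂; reading off coefficients, c₁ = (-2, 0) and c₂ = (3, 2).
Hence T = (1, 2) ⊗ (0, 1) ⊗ (-2, 0) + (1, -2) ⊗ (3, -1) ⊗ (3, 2), so rank(T) ≤ 2.
These bounds meet, so rank(T) = 2.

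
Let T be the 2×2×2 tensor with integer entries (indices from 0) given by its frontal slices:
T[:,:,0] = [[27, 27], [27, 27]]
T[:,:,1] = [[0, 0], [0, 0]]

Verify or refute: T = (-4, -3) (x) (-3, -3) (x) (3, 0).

Reconstruct entry (0,0,0) from the claimed factors: Σₗ aₗ[0]bₗ[0]cₗ[0] = (-4)·(-3)·(3) = 36, but T[0,0,0] = 27. The claim is false.

No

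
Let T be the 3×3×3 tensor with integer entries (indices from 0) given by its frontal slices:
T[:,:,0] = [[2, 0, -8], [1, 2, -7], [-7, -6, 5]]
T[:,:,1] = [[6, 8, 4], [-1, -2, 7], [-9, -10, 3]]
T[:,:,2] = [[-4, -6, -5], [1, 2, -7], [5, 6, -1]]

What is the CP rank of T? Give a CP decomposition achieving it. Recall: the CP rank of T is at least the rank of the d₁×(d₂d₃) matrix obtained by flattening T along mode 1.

Lower bound: the mode-1 unfolding of T (rows indexed by i, columns by (j,k) = (0,0), (0,1), (0,2), (1,0), (1,1), (1,2), (2,0), (2,1), (2,2)) is [[2, 6, -4, 0, 8, -6, -8, 4, -5], [1, -1, 1, 2, -2, 2, -7, 7, -7], [-7, -9, 5, -6, -10, 6, 5, 3, -1]].
There the 3×3 minor on rows i ∈ {0, 1, 2}, columns (j,k) ∈ {(0,0), (0,1), (2,0)} is det [[2, 6, -8], [1, -1, -7], [-7, -9, 5]] = 256 ≠ 0, so this unfolding has rank ≥ 3; CP rank is at least every unfolding rank, so rank(T) ≥ 3. (This is only a lower bound: in general the CP rank may exceed every unfolding rank, so we still need to exhibit 3 rank-1 terms summing to T.)
Upper bound: T is a sum of 3 rank-1 terms, T = (1, 0, -2) ⊗ (2, 2, -1) ⊗ (2, 2, -1) + (1, 2, 0) ⊗ (0, 0, 1) ⊗ (-4, 4, -4) + (2, -1, -1) ⊗ (1, 2, 1) ⊗ (-1, 1, -1) (one valid choice — decompositions are not unique — normalised so each a, b is primitive with positive first nonzero entry; check it by expanding all entries), so rank(T) ≤ 3.
These bounds meet, so rank(T) = 3.
Check entry T[0,2,0] = -8: (1)·(-1)·(2) + (1)·(1)·(-4) + (2)·(1)·(-1) = -8.

rank(T) = 3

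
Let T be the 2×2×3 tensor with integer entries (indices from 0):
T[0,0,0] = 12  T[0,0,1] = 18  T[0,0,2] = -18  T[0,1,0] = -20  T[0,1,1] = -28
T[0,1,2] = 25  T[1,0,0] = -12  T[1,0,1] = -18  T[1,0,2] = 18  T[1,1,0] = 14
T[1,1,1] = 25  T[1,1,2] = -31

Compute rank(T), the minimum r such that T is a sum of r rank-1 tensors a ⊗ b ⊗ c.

Lower bound: in the mode-1 unfolding of T (rows indexed by i, columns by (j,k)) the 2×2 minor on rows i ∈ {0, 1}, columns (j,k) ∈ {(0,0), (1,0)} is det [[12, -20], [-12, 14]] = -72 ≠ 0, so that unfolding has rank ≥ 2 and hence rank(T) ≥ 2 (CP rank is at least every unfolding rank, though it can be larger).
Upper bound: with S_k = T[:,:,k], the two rank-1 terms a₁b₁ᵀ, a₂b₂ᵀ are the rank-1 members of the pencil x·S₀ + y·S₁.
det(x·S₀ + y·S₁) is −72·x² − 144·xy − 54·y² = (-18)·(2·x + 3·y)(2·x + y), vanishing at (x:y) = (3:-2) and (1:-2).
M₁ = 3·S₀ − 2·S₁ = [[0, -4], [0, -8]] = (-4)·[1, 2][0, 1]ᵀ and M₂ = S₀ − 2·S₁ = [[-24, 36], [24, -36]] = (-12)·[1, -1][2, -3]ᵀ, so take a₁ = [1, 2], b₁ = [0, 1], a₂ = [1, -1], b₂ = [2, -3].
Each slice is an integer combination of E₁ = a₁b₁ᵀ and E₂ = a₂b₂ᵀ: S₀ = −2·E₁ + 6·E₂, S₁ = −E₁ + 9·E₂, S₂ = −2·E₁ − 9·E₂; reading off coefficients, c₁ = [-2, -1, -2] and c₂ = [6, 9, -9].
Hence T = [1, 2] ⊗ [0, 1] ⊗ [-2, -1, -2] + [1, -1] ⊗ [2, -3] ⊗ [6, 9, -9], so rank(T) ≤ 2.
These bounds meet, so rank(T) = 2.

2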